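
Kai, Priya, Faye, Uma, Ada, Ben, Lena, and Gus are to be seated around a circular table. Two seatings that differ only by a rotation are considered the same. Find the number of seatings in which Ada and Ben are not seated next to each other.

All circular seatings of 8 people number (7)! = 5040.
Those with Ada next to Ben: fuse the pair into one unit and seat 7 units around a circle — 2·(6)! = 1440.
Subtracting, 5040 − 1440 = 3600.

3600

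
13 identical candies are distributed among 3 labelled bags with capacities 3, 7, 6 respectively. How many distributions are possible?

By stars and bars, unrestricted non-negative solutions to x_1+…+x_3 = 13 number C(13+2,2) = 105.
Subtract solutions that violate a single cap (substitute x_i' = x_i − (cap_i+1)): x_1 ≥ 4 gives C(11,2) = 55; x_2 ≥ 8 gives C(7,2) = 21; x_3 ≥ 7 gives C(8,2) = 28. Together 104.
Add back pairs where two caps are both exceeded: 3 + 6 + 0 = 9.
By inclusion–exclusion the count is 105 − 104 + 9 = 10.

10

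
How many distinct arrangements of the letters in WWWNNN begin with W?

With the first slot taken by W, it remains to arrange the other 5 letters (WWNNN).
Those 5 letters have N appearing 3 times and W appearing twice, giving (5)!/(3!·2!) = 10.

10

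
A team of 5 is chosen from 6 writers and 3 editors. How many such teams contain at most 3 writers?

75

Split by how many writers are chosen (0 through 3).
Sum: C(6,0)·C(3,5) + C(6,1)·C(3,4) + C(6,2)·C(3,3) + C(6,3)·C(3,2) = 0 + 0 + 15 + 60 = 75.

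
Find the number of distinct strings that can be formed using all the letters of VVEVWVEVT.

The 9 letters of VVEVWVEVT have repeats: E appearing twice and V appearing 5 times.
So there are 9! / (5!·2!) = 1512 distinguishable arrangements.

1512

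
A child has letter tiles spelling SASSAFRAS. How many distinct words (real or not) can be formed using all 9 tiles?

SASSAFRAS has 9 letters with A appearing 3 times and S appearing 4 times.
The number of distinct arrangements is 9!/(4!·3!) = 362880/144 = 2520.

2520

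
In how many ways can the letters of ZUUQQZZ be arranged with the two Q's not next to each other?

150

Total arrangements of ZUUQQZZ: 7!/(3!·2!·2!) = 210.
Arrangements with the Q's together: treat QQ as one letter, giving (6)!/(3!·2!) = 60.
Hence 210 − 60 = 150.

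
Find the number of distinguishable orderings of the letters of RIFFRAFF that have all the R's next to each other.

Treat the 2 copies of R as a single block. The multiset to arrange is then {RR, A, F, F, F, F, I}, 7 items in all.
That gives (7)!/(4!) = 210 arrangements.

210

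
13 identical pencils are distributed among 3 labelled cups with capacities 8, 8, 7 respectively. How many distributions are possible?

Ignoring the caps, the number of non-negative solutions to x_1+…+x_3 = 13 is C(15,2) = 105.
Subtract solutions that violate a single cap (substitute x_i' = x_i − (cap_i+1)): x_1 ≥ 9 gives C(6,2) = 15; x_2 ≥ 9 gives C(6,2) = 15; x_3 ≥ 8 gives C(7,2) = 21. Together 51.
No two caps can be exceeded simultaneously, so the pair terms are all 0.
By inclusion–exclusion the count is 105 − 51 + 0 = 54.

54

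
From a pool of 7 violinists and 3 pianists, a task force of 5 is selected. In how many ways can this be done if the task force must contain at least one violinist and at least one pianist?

231

With no constraint there are C(10,5) = 252 possible selections.
Selections missing a whole group: no violinists → C(3,5) = 0; no pianists → C(7,5) = 21.
Both groups omitted at once is impossible, so 252 − 21 = 231.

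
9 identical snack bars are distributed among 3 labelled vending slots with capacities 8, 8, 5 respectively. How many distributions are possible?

Ignoring the caps, the number of non-negative solutions to x_1+…+x_3 = 9 is C(11,2) = 55.
Subtract solutions that violate a single cap (substitute x_i' = x_i − (cap_i+1)): x_1 ≥ 9 gives C(2,2) = 1; x_2 ≥ 9 gives C(2,2) = 1; x_3 ≥ 6 gives C(5,2) = 10. Together 12.
No two caps can be exceeded simultaneously, so the pair terms are all 0.
By inclusion–exclusion the count is 55 − 12 + 0 = 43.

43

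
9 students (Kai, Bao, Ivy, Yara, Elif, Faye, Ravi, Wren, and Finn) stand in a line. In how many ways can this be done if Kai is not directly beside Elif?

282240

There are 9! = 362880 arrangements in all. If Kai and Elif are adjacent, merging them into one block gives 2·(8)! = 80640 arrangements.
Complementary counting: 362880 − 80640 = 282240.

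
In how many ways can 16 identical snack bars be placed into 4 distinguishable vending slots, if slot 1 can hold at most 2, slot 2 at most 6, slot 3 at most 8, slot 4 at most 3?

19

By stars and bars, unrestricted non-negative solutions to x_1+…+x_4 = 16 number C(16+3,3) = 969.
Subtract solutions that violate a single cap (substitute x_i' = x_i − (cap_i+1)): x_1 ≥ 3 gives C(16,3) = 560; x_2 ≥ 7 gives C(12,3) = 220; x_3 ≥ 9 gives C(10,3) = 120; x_4 ≥ 4 gives C(15,3) = 455. Together 1355.
Add back pairs where two caps are both exceeded: 84 + 35 + 220 + 1 + 56 + 20 = 416.
Subtract triples: 0 + 10 + 1 + 0 = 11.
By inclusion–exclusion the count is 969 − 1355 + 416 − 11 = 19.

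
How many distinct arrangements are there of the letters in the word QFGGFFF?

105

The 7 letters of QFGGFFF have repeats: F appearing 4 times and G appearing twice.
So there are 7! / (4!·2!) = 105 distinguishable arrangements.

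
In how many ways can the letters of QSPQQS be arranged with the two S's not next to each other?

40

There are 6!/(3!·2!) = 60 arrangements of QSPQQS in total.
Arrangements with the S's together: treat SS as one letter, giving (5)!/(3!) = 20.
Hence 60 − 20 = 40.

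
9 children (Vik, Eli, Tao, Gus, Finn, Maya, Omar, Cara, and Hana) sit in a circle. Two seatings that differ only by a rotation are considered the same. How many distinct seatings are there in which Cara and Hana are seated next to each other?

Treat {Cara, Hana} as one unit (2 internal orders) and seat the resulting 8 units around the table: (7)! circular arrangements.
So 2 × (7)! = 2 × 5040 = 10080.

10080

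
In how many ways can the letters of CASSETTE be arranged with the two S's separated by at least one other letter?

There are 8!/(2!·2!·2!) = 5040 arrangements of CASSETTE in total.
Arrangements with the S's together: treat SS as one letter, giving (7)!/(2!·2!) = 1260.
Hence 5040 − 1260 = 3780.

3780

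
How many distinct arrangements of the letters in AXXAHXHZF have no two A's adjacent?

11760

Total arrangements of AXXAHXHZF: 9!/(3!·2!·2!) = 15120.
If the two A's are adjacent, glue them into one block, leaving 8 items to arrange: (8)!/(3!·2!) = 3360 ways.
Subtracting, 15120 − 3360 = 11760 arrangements keep the A's apart.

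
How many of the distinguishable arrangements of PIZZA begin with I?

With the first slot taken by I, it remains to arrange the other 4 letters (PZZA).
Those 4 letters have Z appearing twice, giving (4)!/(2!) = 12.

12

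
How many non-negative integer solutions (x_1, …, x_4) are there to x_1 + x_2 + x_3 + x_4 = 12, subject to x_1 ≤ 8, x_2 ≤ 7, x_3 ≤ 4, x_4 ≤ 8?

Without the upper bounds there are C(15,3) = 455 ways to split 12 among 4 variables.
Subtract solutions that violate a single cap (substitute x_i' = x_i − (cap_i+1)): x_1 ≥ 9 gives C(6,3) = 20; x_2 ≥ 8 gives C(7,3) = 35; x_3 ≥ 5 gives C(10,3) = 120; x_4 ≥ 9 gives C(6,3) = 20. Together 195.
No two caps can be exceeded simultaneously, so the pair terms are all 0.
By inclusion–exclusion the count is 455 − 195 + 0 = 260.

260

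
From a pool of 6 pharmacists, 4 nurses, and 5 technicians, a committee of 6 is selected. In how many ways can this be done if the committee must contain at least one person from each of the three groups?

Unrestricted: C(15,6) = 5005 ways to pick any 6 of the 15.
Selections missing a whole group: no pharmacists → C(9,6) = 84; no nurses → C(11,6) = 462; no technicians → C(10,6) = 210.
Add back selections omitting two groups (i.e. drawn from a single group): C(6,6) + C(4,6) + C(5,6) = 1.
By inclusion–exclusion: 5005 − 756 + 1 = 4250.

4250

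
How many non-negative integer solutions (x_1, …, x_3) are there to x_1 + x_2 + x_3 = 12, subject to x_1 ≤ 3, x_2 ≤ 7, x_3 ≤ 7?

Ignoring the caps, the number of non-negative solutions to x_1+…+x_3 = 12 is C(14,2) = 91.
Subtract solutions that violate a single cap (substitute x_i' = x_i − (cap_i+1)): x_1 ≥ 4 gives C(10,2) = 45; x_2 ≥ 8 gives C(6,2) = 15; x_3 ≥ 8 gives C(6,2) = 15. Together 75.
Add back pairs where two caps are both exceeded: 1 + 1 + 0 = 2.
By inclusion–exclusion the count is 91 − 75 + 2 = 18.

18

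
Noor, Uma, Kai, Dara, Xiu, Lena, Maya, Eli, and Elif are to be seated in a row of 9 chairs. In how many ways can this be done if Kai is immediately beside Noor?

80640

Treat {Kai, Noor} as a single unit. There are 8 units to order, and the pair itself can be ordered 2 ways.
So the count is 2·(8)! = 80640.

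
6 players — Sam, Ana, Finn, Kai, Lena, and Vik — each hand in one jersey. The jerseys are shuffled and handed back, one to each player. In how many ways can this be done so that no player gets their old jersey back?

265

Let Aᵢ be the assignments in which player i gets their old jersey. We want the size of the complement of A₁∪…∪A_6.
By inclusion–exclusion this is Σ_{j=0}^{6} (−1)^j C(6,j)·(6−j)!.
Computing: 720 − 720 + 360 − 120 + 30 − 6 + 1 = 265.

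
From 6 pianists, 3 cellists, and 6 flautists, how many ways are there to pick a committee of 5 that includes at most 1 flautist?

882

Split by how many flautists are chosen (0 through 1).
Sum: C(6,0)·C(9,5) + C(6,1)·C(9,4) = 126 + 756 = 882.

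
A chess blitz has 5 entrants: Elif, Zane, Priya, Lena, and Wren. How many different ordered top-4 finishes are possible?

There are 5 choices for 1st place, 4 for 2nd, and so on down to 2 for position 4.
That gives 5 × 4 × 3 × 2 = 120.

120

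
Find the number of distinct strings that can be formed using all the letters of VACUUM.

Letter multiplicities in VACUUM: A×1, C×1, M×1, U×2, V×1.
So there are 6! / (2!) = 360 distinguishable arrangements.

360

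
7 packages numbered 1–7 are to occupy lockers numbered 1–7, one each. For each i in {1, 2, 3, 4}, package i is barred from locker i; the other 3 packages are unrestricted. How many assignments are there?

Let Aᵢ (for 1 ≤ i ≤ 4) be the placements that put package i in its forbidden locker. Any j of these fix j positions, leaving (7−j)! ways to fill the rest, and there are C(4,j) ways to pick which j.
By inclusion–exclusion, the number of valid placements is Σ_{j=0}^{4} (−1)^j C(4,j)·(7−j)!.
Computing: 5040 − 2880 + 720 − 96 + 6 = 2790.

2790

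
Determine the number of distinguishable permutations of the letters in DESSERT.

1260

DESSERT has 7 letters with E appearing twice and S appearing twice.
Dividing 7! = 5040 by 2!·2! = 4 for the repeated letters gives 1260.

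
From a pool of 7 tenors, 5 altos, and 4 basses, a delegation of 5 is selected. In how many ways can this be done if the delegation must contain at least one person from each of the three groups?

3010

With no constraint there are C(16,5) = 4368 possible selections.
Selections missing a whole group: no tenors → C(9,5) = 126; no altos → C(11,5) = 462; no basses → C(12,5) = 792.
Add back selections omitting two groups (i.e. drawn from a single group): C(7,5) + C(5,5) + C(4,5) = 22.
By inclusion–exclusion: 4368 − 1380 + 22 = 3010.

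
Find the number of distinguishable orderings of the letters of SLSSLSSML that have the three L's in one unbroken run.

Treat the 3 copies of L as a single block. The multiset to arrange is then {LLL, M, S, S, S, S, S}, 7 items in all.
That gives (7)!/(5!) = 42 arrangements.

42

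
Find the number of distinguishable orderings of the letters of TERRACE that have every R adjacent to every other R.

360

Treat the 2 copies of R as a single block. The multiset to arrange is then {RR, A, C, E, E, T}, 6 items in all.
That gives (6)!/(2!) = 360 arrangements.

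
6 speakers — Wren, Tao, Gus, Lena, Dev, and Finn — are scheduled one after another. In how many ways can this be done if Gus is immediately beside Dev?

240

Treat {Gus, Dev} as a single unit. There are 5 units to order, and the pair itself can be ordered 2 ways.
That gives 2 × 5! = 2 × 120 = 240.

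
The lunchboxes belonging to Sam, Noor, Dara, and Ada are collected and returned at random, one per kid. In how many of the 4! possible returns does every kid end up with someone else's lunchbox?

9

Count assignments avoiding every fixed point. For any j of the 4 kids fixed to their own lunchbox, the other 4−j can be arranged in (4−j)! ways.
By inclusion–exclusion this is Σ_{j=0}^{4} (−1)^j C(4,j)·(4−j)!.
Computing: 24 − 24 + 12 − 4 + 1 = 9.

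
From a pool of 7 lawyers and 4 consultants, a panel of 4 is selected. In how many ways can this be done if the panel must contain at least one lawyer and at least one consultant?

294

Unrestricted: C(11,4) = 330 ways to pick any 4 of the 11.
Selections missing a whole group: no lawyers → C(4,4) = 1; no consultants → C(7,4) = 35.
Both groups omitted at once is impossible, so 330 − 36 = 294.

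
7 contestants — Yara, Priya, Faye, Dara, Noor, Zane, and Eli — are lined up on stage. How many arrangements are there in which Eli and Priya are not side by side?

There are 7! = 5040 arrangements in all. If Eli and Priya are adjacent, merging them into one block gives 2·(6)! = 1440 arrangements.
Complementary counting: 5040 − 1440 = 3600.

3600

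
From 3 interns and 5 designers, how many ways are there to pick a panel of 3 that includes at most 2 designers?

Split by how many designers are chosen (0 through 2).
Sum: C(5,0)·C(3,3) + C(5,1)·C(3,2) + C(5,2)·C(3,1) = 1 + 15 + 30 = 46.

46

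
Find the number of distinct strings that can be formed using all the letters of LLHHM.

30

LLHHM has 5 letters with H appearing twice and L appearing twice.
The number of distinct arrangements is 5!/(2!·2!) = 120/4 = 30.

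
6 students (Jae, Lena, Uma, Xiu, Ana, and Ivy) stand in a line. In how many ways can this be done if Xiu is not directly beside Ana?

Of the 6! = 720 arrangements, those with Xiu and Ana adjacent number 2 × 5! = 240 (treat the pair as a block with 2 internal orders).
So 720 − 240 = 480 arrangements keep them apart.

480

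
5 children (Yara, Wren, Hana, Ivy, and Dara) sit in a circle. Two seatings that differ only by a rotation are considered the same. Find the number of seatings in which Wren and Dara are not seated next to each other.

Without the restriction there are (4)! = 24 seatings.
Those with Wren next to Dara: fuse the pair into one unit and seat 4 units around a circle — 2·(3)! = 12.
Subtracting, 24 − 12 = 12.

12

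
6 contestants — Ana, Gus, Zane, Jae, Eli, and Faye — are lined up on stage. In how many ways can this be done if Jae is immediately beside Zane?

Glue Jae and Zane into one block (2 internal orders), leaving 5 units to arrange in a row.
That gives 2 × 5! = 2 × 120 = 240.

240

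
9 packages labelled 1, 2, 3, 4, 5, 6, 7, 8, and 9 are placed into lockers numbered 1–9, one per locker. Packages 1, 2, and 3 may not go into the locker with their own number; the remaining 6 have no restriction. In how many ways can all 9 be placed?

Let Aᵢ (for i ∈ {1, 2, 3}) be the placements that put package i in its forbidden locker. Any j of these fix j positions, leaving (9−j)! ways to fill the rest, and there are C(3,j) ways to pick which j.
By inclusion–exclusion, the number of valid placements is Σ_{j=0}^{3} (−1)^j C(3,j)·(9−j)!.
Computing: 362880 − 120960 + 15120 − 720 = 256320.

256320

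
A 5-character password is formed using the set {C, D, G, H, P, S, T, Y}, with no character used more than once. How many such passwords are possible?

With no repetition, fill the 5 characters in order: 8 choices, then 7, down to 4.
8 × 7 × 6 × 5 × 4 = 6720.

6720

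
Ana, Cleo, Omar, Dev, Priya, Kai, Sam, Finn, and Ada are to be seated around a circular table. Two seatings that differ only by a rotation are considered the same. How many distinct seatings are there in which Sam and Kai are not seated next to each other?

Without the restriction there are (8)! = 40320 seatings.
Seatings with Sam beside Kai: treat them as a block with 2 internal orders, giving 2 × (7)! = 10080.
Subtracting, 40320 − 10080 = 30240.

30240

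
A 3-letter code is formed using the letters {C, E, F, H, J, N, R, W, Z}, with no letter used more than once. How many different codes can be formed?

504

This is a permutation of 3 out of 9: P(9,3) = 9!/6!.
9 × 8 × 7 = 504.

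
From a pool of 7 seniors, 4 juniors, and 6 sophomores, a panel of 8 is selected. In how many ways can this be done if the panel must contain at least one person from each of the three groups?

22813

Total 8-person selections from all 17: C(17,8) = 24310.
Subtract selections that omit an entire group: no seniors → C(10,8) = 45; no juniors → C(13,8) = 1287; no sophomores → C(11,8) = 165.
Add back selections omitting two groups (i.e. drawn from a single group): C(7,8) + C(4,8) + C(6,8) = 0.
By inclusion–exclusion: 24310 − 1497 + 0 = 22813.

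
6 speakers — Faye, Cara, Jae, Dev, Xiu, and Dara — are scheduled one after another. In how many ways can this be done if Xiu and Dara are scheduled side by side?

240

Place the 4 others and the Xiu-Dara pair as 5 objects in a line; the pair has 2 internal arrangements.
So the count is 2·(5)! = 240.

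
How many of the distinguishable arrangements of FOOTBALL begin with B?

1260

With the first slot taken by B, it remains to arrange the other 7 letters (FOOTALL).
Those 7 letters have L appearing twice and O appearing twice, giving (7)!/(2!·2!) = 1260.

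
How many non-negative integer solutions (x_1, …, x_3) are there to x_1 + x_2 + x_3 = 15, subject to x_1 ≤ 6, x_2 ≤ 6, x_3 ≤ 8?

21

By stars and bars, unrestricted non-negative solutions to x_1+…+x_3 = 15 number C(15+2,2) = 136.
Subtract solutions that violate a single cap (substitute x_i' = x_i − (cap_i+1)): x_1 ≥ 7 gives C(10,2) = 45; x_2 ≥ 7 gives C(10,2) = 45; x_3 ≥ 9 gives C(8,2) = 28. Together 118.
Add back pairs where two caps are both exceeded: 3 + 0 + 0 = 3.
By inclusion–exclusion the count is 136 − 118 + 3 = 21.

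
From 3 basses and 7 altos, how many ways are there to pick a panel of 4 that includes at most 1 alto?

Split by how many altos are chosen (0 through 1).
Sum: C(7,0)·C(3,4) + C(7,1)·C(3,3) = 0 + 7 = 7.

7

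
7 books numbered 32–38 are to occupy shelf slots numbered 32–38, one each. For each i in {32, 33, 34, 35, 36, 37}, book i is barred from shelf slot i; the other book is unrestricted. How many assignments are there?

Let Aᵢ (for 32 ≤ i ≤ 37) be the placements that put book i in its forbidden shelf slot. Any j of these fix j positions, leaving (7−j)! ways to fill the rest, and there are C(6,j) ways to pick which j.
By inclusion–exclusion, the number of valid placements is Σ_{j=0}^{6} (−1)^j C(6,j)·(7−j)!.
Computing: 5040 − 4320 + 1800 − 480 + 90 − 12 + 1 = 2119.

2119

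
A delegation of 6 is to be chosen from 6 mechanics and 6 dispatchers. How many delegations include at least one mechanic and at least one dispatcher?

922

With no constraint there are C(12,6) = 924 possible selections.
Subtract selections that omit an entire group: no mechanics → C(6,6) = 1; no dispatchers → C(6,6) = 1.
Both groups omitted at once is impossible, so 924 − 2 = 922.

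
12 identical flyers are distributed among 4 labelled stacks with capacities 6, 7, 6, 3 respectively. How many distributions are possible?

By stars and bars, unrestricted non-negative solutions to x_1+…+x_4 = 12 number C(12+3,3) = 455.
Subtract solutions that violate a single cap (substitute x_i' = x_i − (cap_i+1)): x_1 ≥ 7 gives C(8,3) = 56; x_2 ≥ 8 gives C(7,3) = 35; x_3 ≥ 7 gives C(8,3) = 56; x_4 ≥ 4 gives C(11,3) = 165. Together 312.
Add back pairs where two caps are both exceeded: 0 + 0 + 4 + 0 + 1 + 4 = 9.
By inclusion–exclusion the count is 455 − 312 + 9 = 152.

152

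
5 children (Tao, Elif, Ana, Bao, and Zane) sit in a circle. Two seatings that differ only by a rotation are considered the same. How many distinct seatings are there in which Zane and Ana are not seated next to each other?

All circular seatings of 5 people number (4)! = 24.
Those with Zane next to Ana: fuse the pair into one unit and seat 4 units around a circle — 2·(3)! = 12.
Subtracting, 24 − 12 = 12.

12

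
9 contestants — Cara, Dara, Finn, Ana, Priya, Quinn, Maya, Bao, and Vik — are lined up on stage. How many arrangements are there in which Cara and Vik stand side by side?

Treat {Cara, Vik} as a single unit. There are 8 units to order, and the pair itself can be ordered 2 ways.
So the count is 2·(8)! = 80640.

80640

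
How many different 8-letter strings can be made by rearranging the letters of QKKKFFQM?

1680

Letter multiplicities in QKKKFFQM: F×2, K×3, M×1, Q×2.
Dividing 8! = 40320 by 3!·2!·2! = 24 for the repeated letters gives 1680.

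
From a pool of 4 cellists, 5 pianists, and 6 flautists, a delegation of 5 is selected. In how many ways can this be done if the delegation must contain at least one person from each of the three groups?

2170

Unrestricted: C(15,5) = 3003 ways to pick any 5 of the 15.
Subtract selections that omit an entire group: no cellists → C(11,5) = 462; no pianists → C(10,5) = 252; no flautists → C(9,5) = 126.
Add back selections omitting two groups (i.e. drawn from a single group): C(4,5) + C(5,5) + C(6,5) = 7.
By inclusion–exclusion: 3003 − 840 + 7 = 2170.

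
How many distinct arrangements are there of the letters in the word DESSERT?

DESSERT has 7 letters with E appearing twice and S appearing twice.
So there are 7! / (2!·2!) = 1260 distinguishable arrangements.

1260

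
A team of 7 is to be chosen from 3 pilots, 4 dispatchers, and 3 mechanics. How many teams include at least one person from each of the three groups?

118

With no constraint there are C(10,7) = 120 possible selections.
Selections missing a whole group: no pilots → C(7,7) = 1; no dispatchers → C(6,7) = 0; no mechanics → C(7,7) = 1.
Add back selections omitting two groups (i.e. drawn from a single group): C(3,7) + C(4,7) + C(3,7) = 0.
By inclusion–exclusion: 120 − 2 + 0 = 118.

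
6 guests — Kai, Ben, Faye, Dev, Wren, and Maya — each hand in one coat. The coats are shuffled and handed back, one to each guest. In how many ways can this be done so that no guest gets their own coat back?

This is the derangement count D_6: permutations of 6 items with no fixed point.
By inclusion–exclusion this is Σ_{j=0}^{6} (−1)^j C(6,j)·(6−j)!.
Computing: 720 − 720 + 360 − 120 + 30 − 6 + 1 = 265.

265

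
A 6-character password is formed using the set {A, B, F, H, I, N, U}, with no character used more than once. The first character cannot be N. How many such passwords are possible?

4320

The first character has 7−1 = 6 choices (anything except N).
The remaining 5 characters are filled from the other 6 symbols without repetition: 6 × 5 × 4 × 3 × 2 = 720.
Total: 6 × 720 = 4320.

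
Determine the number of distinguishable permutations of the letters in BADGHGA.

BADGHGA has 7 letters with A appearing twice and G appearing twice.
So there are 7! / (2!·2!) = 1260 distinguishable arrangements.

1260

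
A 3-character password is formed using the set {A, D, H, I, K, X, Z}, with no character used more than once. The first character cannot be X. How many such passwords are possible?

180

The first character has 7−1 = 6 choices (anything except X).
The remaining 2 characters are filled from the other 6 symbols without repetition: 6 × 5 = 30.
Total: 6 × 30 = 180.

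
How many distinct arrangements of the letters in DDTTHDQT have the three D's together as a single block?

120

Treat the 3 copies of D as a single block. The multiset to arrange is then {DDD, H, Q, T, T, T}, 6 items in all.
That gives (6)!/(3!) = 120 arrangements.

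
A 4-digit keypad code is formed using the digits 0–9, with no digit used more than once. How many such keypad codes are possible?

With no repetition, fill the 4 digits in order: 10 choices, then 9, down to 7.
That product is 10 × 9 × 8 × 7 = 5040.

5040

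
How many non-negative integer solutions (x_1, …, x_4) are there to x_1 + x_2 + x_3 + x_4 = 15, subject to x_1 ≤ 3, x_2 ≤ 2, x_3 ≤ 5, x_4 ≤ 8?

19

Ignoring the caps, the number of non-negative solutions to x_1+…+x_4 = 15 is C(18,3) = 816.
Subtract solutions that violate a single cap (substitute x_i' = x_i − (cap_i+1)): x_1 ≥ 4 gives C(14,3) = 364; x_2 ≥ 3 gives C(15,3) = 455; x_3 ≥ 6 gives C(12,3) = 220; x_4 ≥ 9 gives C(9,3) = 84. Together 1123.
Add back pairs where two caps are both exceeded: 165 + 56 + 10 + 84 + 20 + 1 = 336.
Subtract triples: 10 + 0 + 0 + 0 = 10.
By inclusion–exclusion the count is 816 − 1123 + 336 − 10 = 19.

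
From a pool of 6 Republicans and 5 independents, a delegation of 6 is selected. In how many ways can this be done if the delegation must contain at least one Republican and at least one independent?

Total 6-person selections from all 11: C(11,6) = 462.
Subtract selections that omit an entire group: no Republicans → C(5,6) = 0; no independents → C(6,6) = 1.
Both groups omitted at once is impossible, so 462 − 1 = 461.

461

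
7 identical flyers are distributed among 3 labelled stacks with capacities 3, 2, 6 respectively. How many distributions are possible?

11

Without the upper bounds there are C(9,2) = 36 ways to split 7 among 3 stacks.
Subtract solutions that violate a single cap (substitute x_i' = x_i − (cap_i+1)): x_1 ≥ 4 gives C(5,2) = 10; x_2 ≥ 3 gives C(6,2) = 15; x_3 ≥ 7 gives C(2,2) = 1. Together 26.
Add back pairs where two caps are both exceeded: 1 + 0 + 0 = 1.
By inclusion–exclusion the count is 36 − 26 + 1 = 11.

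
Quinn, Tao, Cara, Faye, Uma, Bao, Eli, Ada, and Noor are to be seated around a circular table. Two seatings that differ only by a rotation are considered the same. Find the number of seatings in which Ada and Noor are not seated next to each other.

30240

Without the restriction there are (8)! = 40320 seatings.
Those with Ada next to Noor: fuse the pair into one unit and seat 8 units around a circle — 2·(7)! = 10080.
Subtracting, 40320 − 10080 = 30240.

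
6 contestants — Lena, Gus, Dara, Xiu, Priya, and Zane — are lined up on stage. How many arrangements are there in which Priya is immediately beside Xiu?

240

Place the 4 others and the Priya-Xiu pair as 5 objects in a line; the pair has 2 internal arrangements.
So the count is 2·(5)! = 240.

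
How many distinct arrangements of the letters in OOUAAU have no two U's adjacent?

There are 6!/(2!·2!·2!) = 90 arrangements of OOUAAU in total.
If the two U's are adjacent, glue them into one block, leaving 5 items to arrange: (5)!/(2!·2!) = 30 ways.
Subtracting, 90 − 30 = 60 arrangements keep the U's apart.

60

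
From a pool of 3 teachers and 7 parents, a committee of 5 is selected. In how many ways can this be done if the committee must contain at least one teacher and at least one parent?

Total 5-person selections from all 10: C(10,5) = 252.
Selections missing a whole group: no teachers → C(7,5) = 21; no parents → C(3,5) = 0.
Both groups omitted at once is impossible, so 252 − 21 = 231.

231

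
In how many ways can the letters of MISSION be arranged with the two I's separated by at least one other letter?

Total arrangements of MISSION: 7!/(2!·2!) = 1260.
If the two I's are adjacent, glue them into one block, leaving 6 items to arrange: (6)!/(2!) = 360 ways.
Hence 1260 − 360 = 900.

900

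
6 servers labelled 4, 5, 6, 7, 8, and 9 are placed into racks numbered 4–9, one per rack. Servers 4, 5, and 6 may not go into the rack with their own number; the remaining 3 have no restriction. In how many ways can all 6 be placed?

Let Aᵢ (for i ∈ {4, 5, 6}) be the placements that put server i in its forbidden rack. Any j of these fix j positions, leaving (6−j)! ways to fill the rest, and there are C(3,j) ways to pick which j.
By inclusion–exclusion, the number of valid placements is Σ_{j=0}^{3} (−1)^j C(3,j)·(6−j)!.
Computing: 720 − 360 + 72 − 6 = 426.

426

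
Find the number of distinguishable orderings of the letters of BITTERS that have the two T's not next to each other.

1800

There are 7!/(2!) = 2520 arrangements of BITTERS in total.
If the two T's are adjacent, glue them into one block, leaving 6 items to arrange: (6)! = 720 ways.
Hence 2520 − 720 = 1800.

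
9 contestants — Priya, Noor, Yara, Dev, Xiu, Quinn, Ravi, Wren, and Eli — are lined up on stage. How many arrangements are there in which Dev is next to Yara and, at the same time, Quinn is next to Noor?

Treat {Dev,Yara} as one block (2 orders) and {Quinn,Noor} as another (2 orders).
That leaves 7 units to arrange: 2 × 2 × 7! = 4 × 5040 = 20160.

20160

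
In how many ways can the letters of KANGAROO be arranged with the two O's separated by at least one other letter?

7560

There are 8!/(2!·2!) = 10080 arrangements of KANGAROO in total.
If the two O's are adjacent, glue them into one block, leaving 7 items to arrange: (7)!/(2!) = 2520 ways.
Subtracting, 10080 − 2520 = 7560 arrangements keep the O's apart.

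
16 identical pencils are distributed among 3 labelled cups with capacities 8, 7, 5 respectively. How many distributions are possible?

Ignoring the caps, the number of non-negative solutions to x_1+…+x_3 = 16 is C(18,2) = 153.
Subtract solutions that violate a single cap (substitute x_i' = x_i − (cap_i+1)): x_1 ≥ 9 gives C(9,2) = 36; x_2 ≥ 8 gives C(10,2) = 45; x_3 ≥ 6 gives C(12,2) = 66. Together 147.
Add back pairs where two caps are both exceeded: 0 + 3 + 6 = 9.
By inclusion–exclusion the count is 153 − 147 + 9 = 15.

15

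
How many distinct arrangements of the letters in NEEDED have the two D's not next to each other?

40

Total arrangements of NEEDED: 6!/(3!·2!) = 60.
Arrangements with the D's together: treat DD as one letter, giving (5)!/(3!) = 20.
Hence 60 − 20 = 40.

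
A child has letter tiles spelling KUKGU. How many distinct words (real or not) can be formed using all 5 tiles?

The 5 letters of KUKGU have repeats: K appearing twice and U appearing twice.
So there are 5! / (2!·2!) = 30 distinguishable arrangements.

30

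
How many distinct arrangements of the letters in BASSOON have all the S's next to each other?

360

Treat the 2 copies of S as a single block. The multiset to arrange is then {SS, A, B, N, O, O}, 6 items in all.
That gives (6)!/(2!) = 360 arrangements.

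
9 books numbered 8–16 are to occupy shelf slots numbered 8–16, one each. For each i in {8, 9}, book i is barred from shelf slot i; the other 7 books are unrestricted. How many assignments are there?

287280

Let Aᵢ (for i ∈ {8, 9}) be the placements that put book i in its forbidden shelf slot. Any j of these fix j positions, leaving (9−j)! ways to fill the rest, and there are C(2,j) ways to pick which j.
By inclusion–exclusion, the number of valid placements is Σ_{j=0}^{2} (−1)^j C(2,j)·(9−j)!.
Computing: 362880 − 80640 + 5040 = 287280.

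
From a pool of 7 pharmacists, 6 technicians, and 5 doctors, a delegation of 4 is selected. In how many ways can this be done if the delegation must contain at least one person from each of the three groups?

With no constraint there are C(18,4) = 3060 possible selections.
Subtract selections that omit an entire group: no pharmacists → C(11,4) = 330; no technicians → C(12,4) = 495; no doctors → C(13,4) = 715.
Add back selections omitting two groups (i.e. drawn from a single group): C(7,4) + C(6,4) + C(5,4) = 55.
By inclusion–exclusion: 3060 − 1540 + 55 = 1575.

1575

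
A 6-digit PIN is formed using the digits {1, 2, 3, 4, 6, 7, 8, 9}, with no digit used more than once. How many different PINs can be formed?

This is a permutation of 6 out of 8: P(8,6) = 8!/2!.
8 × 7 × 6 × 5 × 4 × 3 = 20160.

20160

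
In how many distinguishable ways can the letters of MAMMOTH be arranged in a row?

MAMMOTH has 7 letters with M appearing 3 times.
Dividing 7! = 5040 by 3! = 6 for the repeated letters gives 840.

840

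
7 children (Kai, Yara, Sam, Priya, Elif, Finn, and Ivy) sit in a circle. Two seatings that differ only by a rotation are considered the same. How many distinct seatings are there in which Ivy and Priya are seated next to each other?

Glue Ivy and Priya into a block (2 internal orders). Seating 6 units around a circle gives (5)! arrangements.
So 2 × (5)! = 2 × 120 = 240.

240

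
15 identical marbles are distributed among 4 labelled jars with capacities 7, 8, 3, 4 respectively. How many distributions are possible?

90

By stars and bars, unrestricted non-negative solutions to x_1+…+x_4 = 15 number C(15+3,3) = 816.
Subtract solutions that violate a single cap (substitute x_i' = x_i − (cap_i+1)): x_1 ≥ 8 gives C(10,3) = 120; x_2 ≥ 9 gives C(9,3) = 84; x_3 ≥ 4 gives C(14,3) = 364; x_4 ≥ 5 gives C(13,3) = 286. Together 854.
Add back pairs where two caps are both exceeded: 0 + 20 + 10 + 10 + 4 + 84 = 128.
By inclusion–exclusion the count is 816 − 854 + 128 = 90.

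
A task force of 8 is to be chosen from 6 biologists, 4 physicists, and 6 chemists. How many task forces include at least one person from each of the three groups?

Unrestricted: C(16,8) = 12870 ways to pick any 8 of the 16.
Selections missing a whole group: no biologists → C(10,8) = 45; no physicists → C(12,8) = 495; no chemists → C(10,8) = 45.
Add back selections omitting two groups (i.e. drawn from a single group): C(6,8) + C(4,8) + C(6,8) = 0.
By inclusion–exclusion: 12870 − 585 + 0 = 12285.

12285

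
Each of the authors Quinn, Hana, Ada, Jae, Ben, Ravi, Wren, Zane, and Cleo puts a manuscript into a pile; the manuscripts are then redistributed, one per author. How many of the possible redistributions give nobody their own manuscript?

Let Aᵢ be the assignments in which author i gets their own manuscript. We want the size of the complement of A₁∪…∪A_9.
By inclusion–exclusion this is Σ_{j=0}^{9} (−1)^j C(9,j)·(9−j)!.
Computing: 362880 − 362880 + 181440 − 60480 + 15120 − 3024 + 504 − 72 + 9 − 1 = 133496.

133496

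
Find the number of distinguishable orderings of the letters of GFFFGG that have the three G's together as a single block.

4

Treat the 3 copies of G as a single block. The multiset to arrange is then {GGG, F, F, F}, 4 items in all.
That gives (4)!/(3!) = 4 arrangements.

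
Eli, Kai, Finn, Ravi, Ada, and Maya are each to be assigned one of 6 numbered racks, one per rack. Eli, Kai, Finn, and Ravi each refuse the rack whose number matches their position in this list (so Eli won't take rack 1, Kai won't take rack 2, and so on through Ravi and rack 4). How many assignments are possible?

Let Aᵢ (for 1 ≤ i ≤ 4) be the placements that put person i in their forbidden rack. Any j of these fix j positions, leaving (6−j)! ways to fill the rest, and there are C(4,j) ways to pick which j.
By inclusion–exclusion, the number of valid placements is Σ_{j=0}^{4} (−1)^j C(4,j)·(6−j)!.
Computing: 720 − 480 + 144 − 24 + 2 = 362.

362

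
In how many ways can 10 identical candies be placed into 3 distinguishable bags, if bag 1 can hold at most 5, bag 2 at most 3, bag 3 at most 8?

Without the upper bounds there are C(12,2) = 66 ways to split 10 among 3 bags.
Subtract solutions that violate a single cap (substitute x_i' = x_i − (cap_i+1)): x_1 ≥ 6 gives C(6,2) = 15; x_2 ≥ 4 gives C(8,2) = 28; x_3 ≥ 9 gives C(3,2) = 3. Together 46.
Add back pairs where two caps are both exceeded: 1 + 0 + 0 = 1.
By inclusion–exclusion the count is 66 − 46 + 1 = 21.

21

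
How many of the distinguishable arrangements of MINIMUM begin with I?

120

Fix I in the first position and arrange the remaining 6 letters.
Those 6 letters have M appearing 3 times, giving (6)!/(3!) = 120.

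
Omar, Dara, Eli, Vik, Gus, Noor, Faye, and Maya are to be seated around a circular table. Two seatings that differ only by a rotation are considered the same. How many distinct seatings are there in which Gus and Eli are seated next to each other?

Glue Gus and Eli into a block (2 internal orders). Seating 7 units around a circle gives (6)! arrangements.
So 2 × (6)! = 2 × 720 = 1440.

1440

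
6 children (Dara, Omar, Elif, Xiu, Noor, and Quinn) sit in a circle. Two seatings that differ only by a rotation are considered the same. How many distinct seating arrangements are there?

Fix one person's seat to break rotational symmetry; the remaining 5 people can be arranged in (5)! = 120 ways.

120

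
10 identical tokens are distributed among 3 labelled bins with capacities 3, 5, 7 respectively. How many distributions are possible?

By stars and bars, unrestricted non-negative solutions to x_1+…+x_3 = 10 number C(10+2,2) = 66.
Subtract solutions that violate a single cap (substitute x_i' = x_i − (cap_i+1)): x_1 ≥ 4 gives C(8,2) = 28; x_2 ≥ 6 gives C(6,2) = 15; x_3 ≥ 8 gives C(4,2) = 6. Together 49.
Add back pairs where two caps are both exceeded: 1 + 0 + 0 = 1.
By inclusion–exclusion the count is 66 − 49 + 1 = 18.

18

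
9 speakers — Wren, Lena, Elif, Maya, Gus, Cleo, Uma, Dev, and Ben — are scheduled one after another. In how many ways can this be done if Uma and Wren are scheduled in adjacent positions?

80640

Place the 7 others and the Uma-Wren pair as 8 objects in a line; the pair has 2 internal arrangements.
So the count is 2·(8)! = 80640.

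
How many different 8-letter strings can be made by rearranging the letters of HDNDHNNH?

Letter multiplicities in HDNDHNNH: D×2, H×3, N×3.
So there are 8! / (3!·3!·2!) = 560 distinguishable arrangements.

560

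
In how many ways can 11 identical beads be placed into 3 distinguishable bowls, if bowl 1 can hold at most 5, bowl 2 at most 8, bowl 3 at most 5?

Without the upper bounds there are C(13,2) = 78 ways to split 11 among 3 bowls.
Subtract solutions that violate a single cap (substitute x_i' = x_i − (cap_i+1)): x_1 ≥ 6 gives C(7,2) = 21; x_2 ≥ 9 gives C(4,2) = 6; x_3 ≥ 6 gives C(7,2) = 21. Together 48.
No two caps can be exceeded simultaneously, so the pair terms are all 0.
By inclusion–exclusion the count is 78 − 48 + 0 = 30.

30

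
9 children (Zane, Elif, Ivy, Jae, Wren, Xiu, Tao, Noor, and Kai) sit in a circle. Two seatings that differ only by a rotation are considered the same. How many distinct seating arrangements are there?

40320

Around a circle, 9 distinct people have 9!/9 = (8)! = 40320 rotationally distinct seatings.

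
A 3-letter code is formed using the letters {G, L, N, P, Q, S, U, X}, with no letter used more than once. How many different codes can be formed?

336

With no repetition, fill the 3 letters in order: 8 choices, then 7, down to 6.
That product is 8 × 7 × 6 = 336.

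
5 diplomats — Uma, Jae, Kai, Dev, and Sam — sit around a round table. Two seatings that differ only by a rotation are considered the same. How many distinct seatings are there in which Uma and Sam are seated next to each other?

Glue Uma and Sam into a block (2 internal orders). Seating 4 units around a circle gives (3)! arrangements.
So 2 × (3)! = 2 × 6 = 12.

12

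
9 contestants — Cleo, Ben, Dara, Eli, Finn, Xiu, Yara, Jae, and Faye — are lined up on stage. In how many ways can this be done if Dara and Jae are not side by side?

Of the 9! = 362880 arrangements, those with Dara and Jae adjacent number 2 × 8! = 80640 (treat the pair as a block with 2 internal orders).
So 362880 − 80640 = 282240 arrangements keep them apart.

282240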